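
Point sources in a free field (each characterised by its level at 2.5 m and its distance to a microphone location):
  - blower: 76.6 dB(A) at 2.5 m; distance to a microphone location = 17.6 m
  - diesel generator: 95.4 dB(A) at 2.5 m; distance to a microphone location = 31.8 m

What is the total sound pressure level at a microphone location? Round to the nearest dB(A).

Apply inverse-square spreading to bring every level to the receiver, then sum 10^(L/10).
blower: 76.6 − 20·log₁₀(17.6/2.5) = 76.6 − 16.95 = 59.65 dB(A).
diesel generator: 95.4 − 20·log₁₀(31.8/2.5) = 95.4 − 22.09 = 73.31 dB(A).
Σ 10^(L/10) = 2.235e+07 → L_total = 10·log₁₀(2.235e+07) = 73.49 dB(A).

73 dB(A)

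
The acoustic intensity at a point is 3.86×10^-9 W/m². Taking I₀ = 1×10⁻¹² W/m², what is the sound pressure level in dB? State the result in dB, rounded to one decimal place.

35.9 dB

L = 10·log₁₀(I/I₀) = 10·log₁₀(3.86×10^-9/10⁻¹²) = 10·log₁₀(3.86×10^3).
L = 10·(0.5866 + 3) = 35.87 dB.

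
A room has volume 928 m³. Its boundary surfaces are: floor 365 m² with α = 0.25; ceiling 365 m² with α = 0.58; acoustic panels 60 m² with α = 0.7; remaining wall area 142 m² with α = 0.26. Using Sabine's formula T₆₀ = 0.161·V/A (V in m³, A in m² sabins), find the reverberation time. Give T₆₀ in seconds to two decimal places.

A = Σ Sᵢαᵢ = 365·0.25 + 365·0.58 + 60·0.7 + 142·0.26 = 381.87 m².
T₆₀ = 0.161 × 928 / 381.87 = 0.391 s.

0.39 s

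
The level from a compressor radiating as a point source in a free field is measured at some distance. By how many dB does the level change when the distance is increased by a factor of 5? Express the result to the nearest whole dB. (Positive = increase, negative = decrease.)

-14 dB

A point source loses 6 dB per doubling of distance; generally ΔL = −20·log₁₀(r₂/r₁).
ΔL = −20·log₁₀(5) = -13.98 dB.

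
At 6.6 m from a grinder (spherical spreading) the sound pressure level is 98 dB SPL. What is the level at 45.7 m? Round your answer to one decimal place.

81.2 dB SPL

Spherical spreading from a point source gives a 20·log₁₀(r₂/r₁) drop.
L₂ = 98 − 20·log₁₀(45.7/6.6) = 98 − 16.807 = 81.19 dB SPL.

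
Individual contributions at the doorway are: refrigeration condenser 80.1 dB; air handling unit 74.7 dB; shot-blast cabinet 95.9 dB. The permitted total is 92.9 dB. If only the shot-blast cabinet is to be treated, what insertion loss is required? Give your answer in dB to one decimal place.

The untreated sources together contribute 10^(80.1/10) + 10^(74.7/10) = 1.318e+08, i.e. 81.20 dB.
The limit corresponds to 10^(92.9/10) = 1.950e+09; subtracting the fixed part leaves 1.818e+09 for the shot-blast cabinet, i.e. 92.60 dB.
Required insertion loss = 95.9 − 92.60 = 3.30 dB.

3.3 dB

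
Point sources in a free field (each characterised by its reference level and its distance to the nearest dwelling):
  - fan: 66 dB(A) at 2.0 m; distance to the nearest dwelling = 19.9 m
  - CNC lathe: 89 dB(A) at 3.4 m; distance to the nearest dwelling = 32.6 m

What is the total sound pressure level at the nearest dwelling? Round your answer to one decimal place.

Propagate each source to the receiver with L = L_ref − 20·log₁₀(r/r_ref), then add intensities.
fan: 66 − 20·log₁₀(19.9/2.0) = 66 − 19.96 = 46.04 dB(A).
CNC lathe: 89 − 20·log₁₀(32.6/3.4) = 89 − 19.63 = 69.37 dB(A).
Σ 10^(L/10) = 8.680e+06 → L_total = 10·log₁₀(8.680e+06) = 69.39 dB(A).

69.4 dB(A)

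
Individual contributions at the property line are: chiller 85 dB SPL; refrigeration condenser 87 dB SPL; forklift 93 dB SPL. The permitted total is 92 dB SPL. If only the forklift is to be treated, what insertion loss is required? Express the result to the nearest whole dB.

4 dB

Everything except the forklift sums to 10^(85/10) + 10^(87/10) = 8.174e+08 in linear terms, 89.12 dB SPL.
The limit corresponds to 10^(92/10) = 1.585e+09; subtracting the fixed part leaves 7.675e+08 for the forklift, i.e. 88.85 dB SPL.
Required insertion loss = 93 − 88.85 = 4.15 dB.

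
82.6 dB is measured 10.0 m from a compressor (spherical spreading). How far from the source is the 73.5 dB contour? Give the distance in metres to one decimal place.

28.5 m

Point-source spreading drops the level by 20·log₁₀(r₂/r₁); inverting, r₂/r₁ = 10^(ΔL/20).
r₂ = 10.0·10^((82.6−73.5)/20) = 10.0·10^(9.1/20) = 28.51 m.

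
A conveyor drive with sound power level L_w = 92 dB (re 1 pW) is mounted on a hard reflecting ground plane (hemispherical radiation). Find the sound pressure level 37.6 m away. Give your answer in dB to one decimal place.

The power spreads over a hemisphere of area 2π·r², so L_p = L_w − 10·log₁₀(2π·r²).
2π·r² = 8883 m², 10·log₁₀ of that is 39.486 dB.
L_p = 92 − 39.486 = 52.51 dB.

52.5 dB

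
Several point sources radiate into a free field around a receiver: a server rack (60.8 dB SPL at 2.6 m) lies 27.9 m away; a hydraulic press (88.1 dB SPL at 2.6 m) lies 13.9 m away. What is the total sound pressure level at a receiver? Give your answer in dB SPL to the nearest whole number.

First find each source's level at the receiver (point-source: −20·log₁₀(r/r_ref)), then combine on an intensity basis.
server rack: 60.8 − 20·log₁₀(27.9/2.6) = 60.8 − 20.61 = 40.19 dB SPL.
hydraulic press: 88.1 − 20·log₁₀(13.9/2.6) = 88.1 − 14.56 = 73.54 dB SPL.
Σ 10^(L/10) = 2.260e+07 → L_total = 10·log₁₀(2.260e+07) = 73.54 dB SPL.

74 dB SPL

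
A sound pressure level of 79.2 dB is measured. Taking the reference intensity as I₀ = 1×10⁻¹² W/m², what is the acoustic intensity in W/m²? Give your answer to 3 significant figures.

8.32e-05 W/m²

L = 10·log₁₀(I/I₀) ⇒ I = I₀·10^(L/10) = 10⁻¹² × 10^7.92.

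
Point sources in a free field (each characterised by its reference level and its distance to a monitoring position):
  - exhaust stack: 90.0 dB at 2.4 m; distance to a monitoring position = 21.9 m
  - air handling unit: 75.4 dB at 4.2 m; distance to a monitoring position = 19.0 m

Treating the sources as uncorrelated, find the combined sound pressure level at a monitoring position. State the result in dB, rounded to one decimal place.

71.4 dB

Propagate each source to the receiver with L = L_ref − 20·log₁₀(r/r_ref), then add intensities.
exhaust stack: 90.0 − 20·log₁₀(21.9/2.4) = 90.0 − 19.20 = 70.80 dB.
air handling unit: 75.4 − 20·log₁₀(19.0/4.2) = 75.4 − 13.11 = 62.29 dB.
Σ 10^(L/10) = 1.370e+07 → L_total = 10·log₁₀(1.370e+07) = 71.37 dB.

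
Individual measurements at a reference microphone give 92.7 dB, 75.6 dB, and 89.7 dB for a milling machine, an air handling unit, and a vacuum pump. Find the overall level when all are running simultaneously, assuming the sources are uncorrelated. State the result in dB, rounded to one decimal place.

For uncorrelated sources the intensities add, so convert each level to linear form, sum, and take 10·log₁₀ of the total.
Σ 10^(L/10) = 10^(92.7/10) + 10^(75.6/10) + 10^(89.7/10) = 2.832e+09.
L_total = 10·log₁₀(2.832e+09) = 94.52 dB.

94.5 dB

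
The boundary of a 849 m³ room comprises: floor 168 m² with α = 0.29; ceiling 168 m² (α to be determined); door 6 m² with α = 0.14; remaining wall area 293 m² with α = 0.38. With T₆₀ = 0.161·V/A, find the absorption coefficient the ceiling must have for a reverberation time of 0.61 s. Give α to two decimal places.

0.38

From T₆₀ = 0.161·V/A, the target T₆₀ = 0.61 s needs A = 0.161·849/0.61 = 224.08 m².
Absorption from the other surfaces = 168·0.29 + 6·0.14 + 293·0.38 = 160.90 m², so the ceiling must supply 63.18 m² over 168 m².
α = 63.18/168 = 0.376.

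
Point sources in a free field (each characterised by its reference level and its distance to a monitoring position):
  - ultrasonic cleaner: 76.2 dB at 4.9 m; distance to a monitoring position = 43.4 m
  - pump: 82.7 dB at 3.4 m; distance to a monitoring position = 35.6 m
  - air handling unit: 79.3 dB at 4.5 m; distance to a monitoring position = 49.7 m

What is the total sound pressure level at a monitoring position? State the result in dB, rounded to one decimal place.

64.7 dB

Propagate each source to the receiver with L = L_ref − 20·log₁₀(r/r_ref), then add intensities.
ultrasonic cleaner: 76.2 − 20·log₁₀(43.4/4.9) = 76.2 − 18.95 = 57.25 dB.
pump: 82.7 − 20·log₁₀(35.6/3.4) = 82.7 − 20.40 = 62.30 dB.
air handling unit: 79.3 − 20·log₁₀(49.7/4.5) = 79.3 − 20.86 = 58.44 dB.
Σ 10^(L/10) = 2.928e+06 → L_total = 10·log₁₀(2.928e+06) = 64.67 dB.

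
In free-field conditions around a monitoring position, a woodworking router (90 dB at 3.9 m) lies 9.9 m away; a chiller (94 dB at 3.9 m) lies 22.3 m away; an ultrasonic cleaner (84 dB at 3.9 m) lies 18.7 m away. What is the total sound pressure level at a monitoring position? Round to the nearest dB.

84 dB

Apply inverse-square spreading to bring every level to the receiver, then sum 10^(L/10).
woodworking router: 90 − 20·log₁₀(9.9/3.9) = 90 − 8.09 = 81.91 dB.
chiller: 94 − 20·log₁₀(22.3/3.9) = 94 − 15.14 = 78.86 dB.
ultrasonic cleaner: 84 − 20·log₁₀(18.7/3.9) = 84 − 13.62 = 70.38 dB.
Σ 10^(L/10) = 2.429e+08 → L_total = 10·log₁₀(2.429e+08) = 83.86 dB.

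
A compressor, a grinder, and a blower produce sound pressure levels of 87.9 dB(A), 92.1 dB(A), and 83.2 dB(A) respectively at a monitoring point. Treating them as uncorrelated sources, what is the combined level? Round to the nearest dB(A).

For uncorrelated sources the intensities add, so convert each level to linear form, sum, and take 10·log₁₀ of the total.
Σ 10^(L/10) = 10^(87.9/10) + 10^(92.1/10) + 10^(83.2/10) = 2.447e+09.
L_total = 10·log₁₀(2.447e+09) = 93.89 dB(A).

94 dB(A)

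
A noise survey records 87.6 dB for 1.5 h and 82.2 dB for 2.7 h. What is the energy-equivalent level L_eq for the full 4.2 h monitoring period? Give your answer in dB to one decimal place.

84.9 dB

The energy average is taken in the linear domain: L_eq = 10·log₁₀[(Σ tᵢ·10^(Lᵢ/10))/T], T = 4.2 h.
Σ tᵢ·10^(Lᵢ/10) = 1.5·10^(87.6/10) + 2.7·10^(82.2/10) = 1.311e+09.
L_eq = 10·log₁₀(1.311e+09/4.2) = 84.94 dB.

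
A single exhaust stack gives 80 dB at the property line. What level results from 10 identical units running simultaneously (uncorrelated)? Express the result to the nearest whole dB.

90 dB

With 10 equal, uncorrelated contributions the intensity is 10× that of one unit, giving a rise of 10·log₁₀ 10.
L_total = 80 + 10·log₁₀(10) = 80 + 10.000 = 90.00 dB.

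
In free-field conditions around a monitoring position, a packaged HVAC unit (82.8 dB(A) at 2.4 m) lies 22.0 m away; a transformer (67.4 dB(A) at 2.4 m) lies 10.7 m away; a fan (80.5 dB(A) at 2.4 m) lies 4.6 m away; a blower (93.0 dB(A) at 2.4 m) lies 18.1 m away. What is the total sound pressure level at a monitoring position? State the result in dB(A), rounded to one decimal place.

78.3 dB(A)

Propagate each source to the receiver with L = L_ref − 20·log₁₀(r/r_ref), then add intensities.
packaged HVAC unit: 82.8 − 20·log₁₀(22.0/2.4) = 82.8 − 19.24 = 63.56 dB(A).
transformer: 67.4 − 20·log₁₀(10.7/2.4) = 67.4 − 12.98 = 54.42 dB(A).
fan: 80.5 − 20·log₁₀(4.6/2.4) = 80.5 − 5.65 = 74.85 dB(A).
blower: 93.0 − 20·log₁₀(18.1/2.4) = 93.0 − 17.55 = 75.45 dB(A).
Σ 10^(L/10) = 6.817e+07 → L_total = 10·log₁₀(6.817e+07) = 78.34 dB(A).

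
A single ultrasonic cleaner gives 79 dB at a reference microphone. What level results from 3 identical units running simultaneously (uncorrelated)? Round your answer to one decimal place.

With 3 equal, uncorrelated contributions the intensity is 3× that of one unit, giving a rise of 10·log₁₀ 3.
L_total = 79 + 10·log₁₀(3) = 79 + 4.771 = 83.77 dB.

83.8 dB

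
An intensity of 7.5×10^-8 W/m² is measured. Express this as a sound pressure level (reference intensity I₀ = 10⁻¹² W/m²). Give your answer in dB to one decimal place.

48.8 dB

I/I₀ = 7.5×10^-8/10⁻¹² = 7.5×10^4, and L = 10·log₁₀(I/I₀).
L = 10·(0.8751 + 4) = 48.75 dB.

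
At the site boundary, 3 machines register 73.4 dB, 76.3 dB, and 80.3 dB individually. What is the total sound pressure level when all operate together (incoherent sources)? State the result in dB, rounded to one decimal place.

82.3 dB

Incoherent sources combine by intensity addition: L_total = 10·log₁₀(Σ 10^(L_i/10)).
Σ 10^(L/10) = 10^(73.4/10) + 10^(76.3/10) + 10^(80.3/10) = 1.717e+08.
L_total = 10·log₁₀(1.717e+08) = 82.35 dB.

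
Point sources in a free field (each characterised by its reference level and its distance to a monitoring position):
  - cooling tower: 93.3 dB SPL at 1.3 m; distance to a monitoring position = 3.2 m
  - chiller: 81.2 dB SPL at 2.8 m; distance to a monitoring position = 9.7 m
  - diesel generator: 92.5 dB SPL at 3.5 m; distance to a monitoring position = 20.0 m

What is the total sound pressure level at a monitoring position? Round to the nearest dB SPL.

Apply inverse-square spreading to bring every level to the receiver, then sum 10^(L/10).
cooling tower: 93.3 − 20·log₁₀(3.2/1.3) = 93.3 − 7.82 = 85.48 dB SPL.
chiller: 81.2 − 20·log₁₀(9.7/2.8) = 81.2 − 10.79 = 70.41 dB SPL.
diesel generator: 92.5 − 20·log₁₀(20.0/3.5) = 92.5 − 15.14 = 77.36 dB SPL.
Σ 10^(L/10) = 4.183e+08 → L_total = 10·log₁₀(4.183e+08) = 86.21 dB SPL.

86 dB SPL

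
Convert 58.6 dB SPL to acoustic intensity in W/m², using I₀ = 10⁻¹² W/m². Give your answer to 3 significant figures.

I = I₀·10^(L/10) = 10⁻¹² × 10^(58.6/10) = 10^(-6.140).

7.24e-07 W/m²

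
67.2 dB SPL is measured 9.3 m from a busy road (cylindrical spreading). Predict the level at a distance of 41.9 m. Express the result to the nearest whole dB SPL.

61 dB SPL

Line-source attenuation: ΔL = 10·log₁₀(r₂/r₁) = 10·log₁₀(41.9/9.3) = 6.537 dB.
L₂ = 67.2 − 10·log₁₀(41.9/9.3) = 67.2 − 6.537 = 60.66 dB SPL.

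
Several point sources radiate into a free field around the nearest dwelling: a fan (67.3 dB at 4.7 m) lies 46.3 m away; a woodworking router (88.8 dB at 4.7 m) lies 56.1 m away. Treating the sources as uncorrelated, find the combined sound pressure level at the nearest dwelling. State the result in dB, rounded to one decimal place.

67.3 dB

First find each source's level at the receiver (point-source: −20·log₁₀(r/r_ref)), then combine on an intensity basis.
fan: 67.3 − 20·log₁₀(46.3/4.7) = 67.3 − 19.87 = 47.43 dB.
woodworking router: 88.8 − 20·log₁₀(56.1/4.7) = 88.8 − 21.54 = 67.26 dB.
Σ 10^(L/10) = 5.380e+06 → L_total = 10·log₁₀(5.380e+06) = 67.31 dB.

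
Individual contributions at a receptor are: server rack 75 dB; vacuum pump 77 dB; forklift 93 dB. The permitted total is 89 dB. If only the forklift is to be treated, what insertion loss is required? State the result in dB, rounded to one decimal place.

The untreated sources together contribute 10^(75/10) + 10^(77/10) = 8.174e+07, i.e. 79.12 dB.
To meet 89 dB overall, the treated forklift may contribute at most 10^(89/10) − 8.174e+07 = 7.126e+08, i.e. 88.53 dB.
Required insertion loss = 93 − 88.53 = 4.47 dB.

4.5 dB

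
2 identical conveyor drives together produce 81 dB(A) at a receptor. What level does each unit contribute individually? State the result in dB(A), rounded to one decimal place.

78.0 dB(A)

2 equal contributions raise the level by 10·log₁₀ 2 = 3.010 dB, so each unit alone gives 81 − 3.010.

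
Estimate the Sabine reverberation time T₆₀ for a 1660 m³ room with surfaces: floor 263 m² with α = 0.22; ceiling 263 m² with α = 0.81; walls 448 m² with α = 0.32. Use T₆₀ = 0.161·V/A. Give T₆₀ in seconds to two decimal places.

Summing Sᵢαᵢ: 263·0.22 + 263·0.81 + 448·0.32 = 414.25 m².
T₆₀ = 0.161 × 1660 / 414.25 = 0.645 s.

0.65 s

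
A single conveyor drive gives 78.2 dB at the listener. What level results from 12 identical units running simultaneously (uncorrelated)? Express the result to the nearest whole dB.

L_total = L₁ + 10·log₁₀ N for N identical incoherent sources.
L_total = 78.2 + 10·log₁₀(12) = 78.2 + 10.792 = 88.99 dB.

89 dB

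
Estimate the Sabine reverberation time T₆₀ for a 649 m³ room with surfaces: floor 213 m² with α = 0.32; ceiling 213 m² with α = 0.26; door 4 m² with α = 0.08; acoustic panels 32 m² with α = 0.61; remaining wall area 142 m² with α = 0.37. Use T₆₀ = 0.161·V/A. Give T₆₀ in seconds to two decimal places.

Summing Sᵢαᵢ: 213·0.32 + 213·0.26 + 4·0.08 + 32·0.61 + 142·0.37 = 195.92 m².
T₆₀ = 0.161 × 649 / 195.92 = 0.533 s.

0.53 s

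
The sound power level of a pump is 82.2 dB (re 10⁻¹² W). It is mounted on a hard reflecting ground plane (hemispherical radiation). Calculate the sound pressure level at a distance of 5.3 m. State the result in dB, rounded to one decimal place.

L_p = L_w − 10·log₁₀(2π·r²) with r = 5.3 m.
2π·r² = 176.5 m², 10·log₁₀ of that is 22.467 dB.
L_p = 82.2 − 22.467 = 59.73 dB.

59.7 dB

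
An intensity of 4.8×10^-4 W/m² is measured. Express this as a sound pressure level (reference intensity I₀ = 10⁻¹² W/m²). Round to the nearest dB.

Dividing by I₀ shifts the exponent by 12: I/I₀ = 4.8×10^8.
L = 10·(0.6812 + 8) = 86.81 dB.

87 dB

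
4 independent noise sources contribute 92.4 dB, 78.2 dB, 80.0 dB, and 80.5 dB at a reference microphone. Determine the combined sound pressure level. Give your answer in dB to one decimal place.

93.0 dB

For uncorrelated sources the intensities add, so convert each level to linear form, sum, and take 10·log₁₀ of the total.
Σ 10^(L/10) = 10^(92.4/10) + 10^(78.2/10) + 10^(80.0/10) + 10^(80.5/10) = 2.016e+09.
L_total = 10·log₁₀(2.016e+09) = 93.05 dB.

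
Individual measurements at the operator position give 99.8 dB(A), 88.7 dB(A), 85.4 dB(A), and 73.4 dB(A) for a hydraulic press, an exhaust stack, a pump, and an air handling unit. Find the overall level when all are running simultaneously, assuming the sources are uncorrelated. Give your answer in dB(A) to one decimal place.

Incoherent sources combine by intensity addition: L_total = 10·log₁₀(Σ 10^(L_i/10)).
Σ 10^(L/10) = 10^(99.8/10) + 10^(88.7/10) + 10^(85.4/10) + 10^(73.4/10) = 1.066e+10.
L_total = 10·log₁₀(1.066e+10) = 100.28 dB(A).

100.3 dB(A)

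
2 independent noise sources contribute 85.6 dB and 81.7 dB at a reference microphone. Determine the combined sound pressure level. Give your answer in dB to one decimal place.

87.1 dB

Incoherent sources combine by intensity addition: L_total = 10·log₁₀(Σ 10^(L_i/10)).
Σ 10^(L/10) = 10^(85.6/10) + 10^(81.7/10) = 5.110e+08.
L_total = 10·log₁₀(5.110e+08) = 87.08 dB.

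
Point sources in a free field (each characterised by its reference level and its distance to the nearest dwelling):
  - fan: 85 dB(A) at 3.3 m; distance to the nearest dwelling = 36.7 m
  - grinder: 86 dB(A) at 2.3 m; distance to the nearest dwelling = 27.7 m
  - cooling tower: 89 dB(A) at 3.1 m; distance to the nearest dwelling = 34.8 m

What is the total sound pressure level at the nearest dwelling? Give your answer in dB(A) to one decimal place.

70.6 dB(A)

First find each source's level at the receiver (point-source: −20·log₁₀(r/r_ref)), then combine on an intensity basis.
fan: 85 − 20·log₁₀(36.7/3.3) = 85 − 20.92 = 64.08 dB(A).
grinder: 86 − 20·log₁₀(27.7/2.3) = 86 − 21.62 = 64.38 dB(A).
cooling tower: 89 − 20·log₁₀(34.8/3.1) = 89 − 21.00 = 68.00 dB(A).
Σ 10^(L/10) = 1.160e+07 → L_total = 10·log₁₀(1.160e+07) = 70.65 dB(A).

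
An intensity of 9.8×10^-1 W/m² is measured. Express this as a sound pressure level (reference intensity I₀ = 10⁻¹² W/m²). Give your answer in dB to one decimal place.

119.9 dB

L = 10·log₁₀(I/I₀) = 10·log₁₀(9.8×10^-1/10⁻¹²) = 10·log₁₀(9.8×10^11).
L = 10·(0.9912 + 11) = 119.91 dB.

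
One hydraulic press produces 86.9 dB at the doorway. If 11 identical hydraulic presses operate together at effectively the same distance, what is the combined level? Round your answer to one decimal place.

With 11 equal, uncorrelated contributions the intensity is 11× that of one unit, giving a rise of 10·log₁₀ 11.
L_total = 86.9 + 10·log₁₀(11) = 86.9 + 10.414 = 97.31 dB.

97.3 dB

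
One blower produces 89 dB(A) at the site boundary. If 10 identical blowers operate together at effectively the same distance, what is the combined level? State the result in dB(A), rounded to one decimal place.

With 10 equal, uncorrelated contributions the intensity is 10× that of one unit, giving a rise of 10·log₁₀ 10.
L_total = 89 + 10·log₁₀(10) = 89 + 10.000 = 99.00 dB(A).

99.0 dB(A)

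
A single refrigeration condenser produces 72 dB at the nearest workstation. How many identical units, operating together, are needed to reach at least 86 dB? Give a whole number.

26

N identical sources give L₁ + 10·log₁₀ N, so require 10·log₁₀ N ≥ 86 − 72 = 14.0 dB.
N ≥ 10^(14.0/10) = 25.119, so N = 26.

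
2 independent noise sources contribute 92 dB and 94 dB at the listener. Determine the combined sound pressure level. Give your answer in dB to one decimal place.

96.1 dB

Incoherent sources combine by intensity addition: L_total = 10·log₁₀(Σ 10^(L_i/10)).
Σ 10^(L/10) = 10^(92/10) + 10^(94/10) = 4.097e+09.
L_total = 10·log₁₀(4.097e+09) = 96.12 dB.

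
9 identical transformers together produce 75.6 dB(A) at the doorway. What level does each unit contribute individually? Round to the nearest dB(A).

9 equal contributions raise the level by 10·log₁₀ 9 = 9.542 dB, so each unit alone gives 75.6 − 9.542.

66 dB(A)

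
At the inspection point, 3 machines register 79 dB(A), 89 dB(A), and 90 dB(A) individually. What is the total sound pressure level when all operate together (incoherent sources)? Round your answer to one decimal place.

92.7 dB(A)

Incoherent sources combine by intensity addition: L_total = 10·log₁₀(Σ 10^(L_i/10)).
Σ 10^(L/10) = 10^(79/10) + 10^(89/10) + 10^(90/10) = 1.874e+09.
L_total = 10·log₁₀(1.874e+09) = 92.73 dB(A).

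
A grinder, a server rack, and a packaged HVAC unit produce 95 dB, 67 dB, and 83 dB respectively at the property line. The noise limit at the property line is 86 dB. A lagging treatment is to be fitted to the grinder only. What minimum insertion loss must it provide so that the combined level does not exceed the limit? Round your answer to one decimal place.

12.1 dB

The untreated sources together contribute 10^(67/10) + 10^(83/10) = 2.045e+08, i.e. 83.11 dB.
To meet 86 dB overall, the treated grinder may contribute at most 10^(86/10) − 2.045e+08 = 1.936e+08, i.e. 82.87 dB.
So the grinder must be reduced from 95 to 82.87 dB: IL = 12.13 dB.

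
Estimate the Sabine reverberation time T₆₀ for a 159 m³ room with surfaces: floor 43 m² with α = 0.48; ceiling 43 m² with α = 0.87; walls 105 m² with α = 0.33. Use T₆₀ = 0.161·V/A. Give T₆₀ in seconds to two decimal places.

0.28 s

A = Σ Sᵢαᵢ = 43·0.48 + 43·0.87 + 105·0.33 = 92.70 m².
T₆₀ = 0.161·V/A = 0.161·159/92.70 = 0.276 s.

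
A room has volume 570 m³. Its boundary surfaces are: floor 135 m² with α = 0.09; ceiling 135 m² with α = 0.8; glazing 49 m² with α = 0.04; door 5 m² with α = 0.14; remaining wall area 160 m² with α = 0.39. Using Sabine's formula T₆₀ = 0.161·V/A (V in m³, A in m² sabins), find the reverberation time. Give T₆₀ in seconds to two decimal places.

A = Σ Sᵢαᵢ = 135·0.09 + 135·0.8 + 49·0.04 + 5·0.14 + 160·0.39 = 185.21 m².
T₆₀ = 0.161 × 570 / 185.21 = 0.495 s.

0.50 s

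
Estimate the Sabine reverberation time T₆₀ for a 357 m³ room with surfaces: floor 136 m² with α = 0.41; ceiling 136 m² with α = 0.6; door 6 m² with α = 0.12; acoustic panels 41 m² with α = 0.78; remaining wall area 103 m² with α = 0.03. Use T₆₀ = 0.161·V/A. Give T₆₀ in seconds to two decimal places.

Total absorption A = 136·0.41 + 136·0.6 + 6·0.12 + 41·0.78 + 103·0.03 = 173.15 m² sabins.
T₆₀ = 0.161·V/A = 0.161·357/173.15 = 0.332 s.

0.33 s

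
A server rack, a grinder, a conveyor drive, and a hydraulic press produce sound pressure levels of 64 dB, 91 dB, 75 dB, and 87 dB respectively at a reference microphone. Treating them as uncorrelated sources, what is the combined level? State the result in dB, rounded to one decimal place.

92.5 dB

For uncorrelated sources the intensities add, so convert each level to linear form, sum, and take 10·log₁₀ of the total.
Σ 10^(L/10) = 10^(64/10) + 10^(91/10) + 10^(75/10) + 10^(87/10) = 1.794e+09.
L_total = 10·log₁₀(1.794e+09) = 92.54 dB.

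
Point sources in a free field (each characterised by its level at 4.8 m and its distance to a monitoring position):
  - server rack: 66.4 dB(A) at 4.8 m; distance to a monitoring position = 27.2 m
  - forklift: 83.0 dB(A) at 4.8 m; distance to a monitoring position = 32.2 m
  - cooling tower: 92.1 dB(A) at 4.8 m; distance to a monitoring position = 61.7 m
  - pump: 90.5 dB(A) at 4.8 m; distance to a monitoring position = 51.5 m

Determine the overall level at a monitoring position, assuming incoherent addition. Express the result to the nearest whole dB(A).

74 dB(A)

Propagate each source to the receiver with L = L_ref − 20·log₁₀(r/r_ref), then add intensities.
server rack: 66.4 − 20·log₁₀(27.2/4.8) = 66.4 − 15.07 = 51.33 dB(A).
forklift: 83.0 − 20·log₁₀(32.2/4.8) = 83.0 − 16.53 = 66.47 dB(A).
cooling tower: 92.1 − 20·log₁₀(61.7/4.8) = 92.1 − 22.18 = 69.92 dB(A).
pump: 90.5 − 20·log₁₀(51.5/4.8) = 90.5 − 20.61 = 69.89 dB(A).
Σ 10^(L/10) = 2.413e+07 → L_total = 10·log₁₀(2.413e+07) = 73.83 dB(A).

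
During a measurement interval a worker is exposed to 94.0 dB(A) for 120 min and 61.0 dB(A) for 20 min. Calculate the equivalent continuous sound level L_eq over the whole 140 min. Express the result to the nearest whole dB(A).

L_eq = 10·log₁₀[(1/T)·Σ tᵢ·10^(Lᵢ/10)] with T = 140 min.
Σ tᵢ·10^(Lᵢ/10) = 120·10^(94.0/10) + 20·10^(61.0/10) = 3.015e+11.
L_eq = 10·log₁₀(3.015e+11/140) = 93.33 dB(A).

93 dB(A)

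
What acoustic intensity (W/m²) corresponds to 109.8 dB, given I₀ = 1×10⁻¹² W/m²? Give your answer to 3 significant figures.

L = 10·log₁₀(I/I₀) ⇒ I = I₀·10^(L/10) = 10⁻¹² × 10^10.98.

0.0955 W/m²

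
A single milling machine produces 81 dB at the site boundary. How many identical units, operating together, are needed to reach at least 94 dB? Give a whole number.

20

N identical sources give L₁ + 10·log₁₀ N, so require 10·log₁₀ N ≥ 94 − 81 = 13.0 dB.
N ≥ 10^(13.0/10) = 19.953, so N = 20.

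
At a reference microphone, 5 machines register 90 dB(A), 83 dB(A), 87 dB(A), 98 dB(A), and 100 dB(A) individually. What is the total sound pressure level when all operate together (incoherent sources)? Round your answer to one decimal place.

102.6 dB(A)

Incoherent sources combine by intensity addition: L_total = 10·log₁₀(Σ 10^(L_i/10)).
Σ 10^(L/10) = 10^(90/10) + 10^(83/10) + 10^(87/10) + 10^(98/10) + 10^(100/10) = 1.801e+10.
L_total = 10·log₁₀(1.801e+10) = 102.56 dB(A).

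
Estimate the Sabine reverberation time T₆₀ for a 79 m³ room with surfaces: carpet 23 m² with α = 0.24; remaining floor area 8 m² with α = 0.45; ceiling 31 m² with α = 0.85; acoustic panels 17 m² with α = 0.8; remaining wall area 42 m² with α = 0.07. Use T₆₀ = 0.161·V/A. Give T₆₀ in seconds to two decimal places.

0.24 s

A = Σ Sᵢαᵢ = 23·0.24 + 8·0.45 + 31·0.85 + 17·0.8 + 42·0.07 = 52.01 m².
T₆₀ = 0.161 × 79 / 52.01 = 0.245 s.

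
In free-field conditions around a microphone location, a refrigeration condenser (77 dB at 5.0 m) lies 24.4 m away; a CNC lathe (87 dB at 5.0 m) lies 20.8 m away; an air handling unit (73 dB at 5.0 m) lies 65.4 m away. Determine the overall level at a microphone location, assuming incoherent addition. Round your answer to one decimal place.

Apply inverse-square spreading to bring every level to the receiver, then sum 10^(L/10).
refrigeration condenser: 77 − 20·log₁₀(24.4/5.0) = 77 − 13.77 = 63.23 dB.
CNC lathe: 87 − 20·log₁₀(20.8/5.0) = 87 − 12.38 = 74.62 dB.
air handling unit: 73 − 20·log₁₀(65.4/5.0) = 73 − 22.33 = 50.67 dB.
Σ 10^(L/10) = 3.118e+07 → L_total = 10·log₁₀(3.118e+07) = 74.94 dB.

74.9 dB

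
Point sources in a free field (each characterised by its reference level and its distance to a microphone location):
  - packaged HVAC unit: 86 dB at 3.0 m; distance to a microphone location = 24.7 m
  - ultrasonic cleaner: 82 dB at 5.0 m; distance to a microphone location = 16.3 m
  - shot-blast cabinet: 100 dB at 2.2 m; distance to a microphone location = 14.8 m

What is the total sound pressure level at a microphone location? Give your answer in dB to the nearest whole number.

Apply inverse-square spreading to bring every level to the receiver, then sum 10^(L/10).
packaged HVAC unit: 86 − 20·log₁₀(24.7/3.0) = 86 − 18.31 = 67.69 dB.
ultrasonic cleaner: 82 − 20·log₁₀(16.3/5.0) = 82 − 10.26 = 71.74 dB.
shot-blast cabinet: 100 − 20·log₁₀(14.8/2.2) = 100 − 16.56 = 83.44 dB.
Σ 10^(L/10) = 2.418e+08 → L_total = 10·log₁₀(2.418e+08) = 83.83 dB.

84 dB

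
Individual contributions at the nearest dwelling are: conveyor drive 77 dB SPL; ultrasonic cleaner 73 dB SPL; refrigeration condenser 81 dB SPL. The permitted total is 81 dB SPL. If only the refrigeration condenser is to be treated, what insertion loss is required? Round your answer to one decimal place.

Everything except the refrigeration condenser sums to 10^(77/10) + 10^(73/10) = 7.007e+07 in linear terms, 78.46 dB SPL.
The limit corresponds to 10^(81/10) = 1.259e+08; subtracting the fixed part leaves 5.582e+07 for the refrigeration condenser, i.e. 77.47 dB SPL.
Required insertion loss = 81 − 77.47 = 3.53 dB.

3.5 dB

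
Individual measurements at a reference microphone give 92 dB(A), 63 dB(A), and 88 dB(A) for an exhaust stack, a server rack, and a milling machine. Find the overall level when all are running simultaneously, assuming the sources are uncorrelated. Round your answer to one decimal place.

93.5 dB(A)

For uncorrelated sources the intensities add, so convert each level to linear form, sum, and take 10·log₁₀ of the total.
Σ 10^(L/10) = 10^(92/10) + 10^(63/10) + 10^(88/10) = 2.218e+09.
L_total = 10·log₁₀(2.218e+09) = 93.46 dB(A).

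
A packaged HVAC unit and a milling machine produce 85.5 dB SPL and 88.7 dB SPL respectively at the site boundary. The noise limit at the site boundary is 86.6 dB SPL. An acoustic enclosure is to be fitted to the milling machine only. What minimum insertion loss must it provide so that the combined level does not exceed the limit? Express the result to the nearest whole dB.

The untreated sources together contribute 10^(85.5/10) = 3.548e+08, i.e. 85.50 dB SPL.
To meet 86.6 dB SPL overall, the treated milling machine may contribute at most 10^(86.6/10) − 3.548e+08 = 1.023e+08, i.e. 80.10 dB SPL.
So the milling machine must be reduced from 88.7 to 80.10 dB SPL: IL = 8.60 dB.

9 dB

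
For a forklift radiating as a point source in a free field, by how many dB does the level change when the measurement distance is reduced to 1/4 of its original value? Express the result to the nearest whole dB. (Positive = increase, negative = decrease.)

With spherical spreading the level changes by −20·log₁₀(r₂/r₁).
ΔL = −20·log₁₀(0.25) = +12.04 dB.

+12 dB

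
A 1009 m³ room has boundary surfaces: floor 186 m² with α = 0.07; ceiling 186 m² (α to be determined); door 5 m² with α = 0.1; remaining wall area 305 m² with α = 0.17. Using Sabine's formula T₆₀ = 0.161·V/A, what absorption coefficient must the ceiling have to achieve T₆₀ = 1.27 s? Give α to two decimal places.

Required total absorption A = 0.161·1009/1.27 = 127.91 m².
Absorption from the other surfaces = 186·0.07 + 5·0.1 + 305·0.17 = 65.37 m², so the ceiling must supply 62.54 m² over 186 m².
α = 62.54/186 = 0.336.

0.34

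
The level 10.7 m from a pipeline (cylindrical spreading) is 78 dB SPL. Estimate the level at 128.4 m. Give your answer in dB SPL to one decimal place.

Cylindrical spreading from a line source gives a 10·log₁₀(r₂/r₁) drop.
L₂ = 78 − 10·log₁₀(128.4/10.7) = 78 − 10.792 = 67.21 dB SPL.

67.2 dB SPL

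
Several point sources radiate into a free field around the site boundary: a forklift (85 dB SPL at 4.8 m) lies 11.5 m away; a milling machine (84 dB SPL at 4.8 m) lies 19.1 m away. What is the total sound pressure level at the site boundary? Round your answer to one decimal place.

78.5 dB SPL

First find each source's level at the receiver (point-source: −20·log₁₀(r/r_ref)), then combine on an intensity basis.
forklift: 85 − 20·log₁₀(11.5/4.8) = 85 − 7.59 = 77.41 dB SPL.
milling machine: 84 − 20·log₁₀(19.1/4.8) = 84 − 12.00 = 72.00 dB SPL.
Σ 10^(L/10) = 7.096e+07 → L_total = 10·log₁₀(7.096e+07) = 78.51 dB SPL.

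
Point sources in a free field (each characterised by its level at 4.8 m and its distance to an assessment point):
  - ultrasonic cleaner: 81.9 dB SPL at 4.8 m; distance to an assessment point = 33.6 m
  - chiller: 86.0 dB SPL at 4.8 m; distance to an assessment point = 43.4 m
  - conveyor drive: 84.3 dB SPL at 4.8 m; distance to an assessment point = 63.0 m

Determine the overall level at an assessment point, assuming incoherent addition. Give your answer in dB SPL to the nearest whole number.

First find each source's level at the receiver (point-source: −20·log₁₀(r/r_ref)), then combine on an intensity basis.
ultrasonic cleaner: 81.9 − 20·log₁₀(33.6/4.8) = 81.9 − 16.90 = 65.00 dB SPL.
chiller: 86.0 − 20·log₁₀(43.4/4.8) = 86.0 − 19.12 = 66.88 dB SPL.
conveyor drive: 84.3 − 20·log₁₀(63.0/4.8) = 84.3 − 22.36 = 61.94 dB SPL.
Σ 10^(L/10) = 9.593e+06 → L_total = 10·log₁₀(9.593e+06) = 69.82 dB SPL.

70 dB SPL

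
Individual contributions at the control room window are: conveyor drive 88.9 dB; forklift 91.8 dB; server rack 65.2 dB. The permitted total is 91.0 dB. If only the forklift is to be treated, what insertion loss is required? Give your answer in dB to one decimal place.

The untreated sources together contribute 10^(88.9/10) + 10^(65.2/10) = 7.796e+08, i.e. 88.92 dB.
To meet 91.0 dB overall, the treated forklift may contribute at most 10^(91.0/10) − 7.796e+08 = 4.794e+08, i.e. 86.81 dB.
So the forklift must be reduced from 91.8 to 86.81 dB: IL = 4.99 dB.

5.0 dB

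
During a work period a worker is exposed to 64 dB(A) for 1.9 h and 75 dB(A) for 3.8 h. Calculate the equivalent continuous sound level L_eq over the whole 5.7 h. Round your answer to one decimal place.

73.4 dB(A)

Weight each interval's intensity by its duration and average over T = 5.7 h:
Σ tᵢ·10^(Lᵢ/10) = 1.9·10^(64/10) + 3.8·10^(75/10) = 1.249e+08.
L_eq = 10·log₁₀(1.249e+08/5.7) = 73.41 dB(A).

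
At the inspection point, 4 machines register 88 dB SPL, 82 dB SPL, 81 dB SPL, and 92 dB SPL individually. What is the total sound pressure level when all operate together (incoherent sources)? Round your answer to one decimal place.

94.0 dB SPL

Incoherent sources combine by intensity addition: L_total = 10·log₁₀(Σ 10^(L_i/10)).
Σ 10^(L/10) = 10^(88/10) + 10^(82/10) + 10^(81/10) + 10^(92/10) = 2.500e+09.
L_total = 10·log₁₀(2.500e+09) = 93.98 dB SPL.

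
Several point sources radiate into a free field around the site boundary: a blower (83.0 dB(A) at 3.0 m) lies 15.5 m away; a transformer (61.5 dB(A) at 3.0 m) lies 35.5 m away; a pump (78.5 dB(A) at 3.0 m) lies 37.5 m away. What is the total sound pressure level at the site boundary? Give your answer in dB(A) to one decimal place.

69.0 dB(A)

First find each source's level at the receiver (point-source: −20·log₁₀(r/r_ref)), then combine on an intensity basis.
blower: 83.0 − 20·log₁₀(15.5/3.0) = 83.0 − 14.26 = 68.74 dB(A).
transformer: 61.5 − 20·log₁₀(35.5/3.0) = 61.5 − 21.46 = 40.04 dB(A).
pump: 78.5 − 20·log₁₀(37.5/3.0) = 78.5 − 21.94 = 56.56 dB(A).
Σ 10^(L/10) = 7.938e+06 → L_total = 10·log₁₀(7.938e+06) = 69.00 dB(A).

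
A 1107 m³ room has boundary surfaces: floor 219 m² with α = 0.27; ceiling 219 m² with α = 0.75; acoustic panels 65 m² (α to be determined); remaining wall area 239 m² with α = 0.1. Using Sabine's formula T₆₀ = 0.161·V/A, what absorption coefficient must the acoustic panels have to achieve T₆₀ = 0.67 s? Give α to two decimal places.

0.29

Required total absorption A = 0.161·1107/0.67 = 266.01 m².
Absorption from the other surfaces = 219·0.27 + 219·0.75 + 239·0.1 = 247.28 m², so the acoustic panels must supply 18.73 m² over 65 m².
α = 18.73/65 = 0.288.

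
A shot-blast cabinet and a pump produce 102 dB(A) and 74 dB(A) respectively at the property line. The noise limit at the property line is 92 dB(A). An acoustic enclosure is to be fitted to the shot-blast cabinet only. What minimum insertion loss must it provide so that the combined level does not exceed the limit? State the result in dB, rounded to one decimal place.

Fixed contribution from the other source: Σ 10^(L/10) = 10^(74/10) = 2.512e+07 (74.00 dB(A)).
To meet 92 dB(A) overall, the treated shot-blast cabinet may contribute at most 10^(92/10) − 2.512e+07 = 1.560e+09, i.e. 91.93 dB(A).
Required insertion loss = 102 − 91.93 = 10.07 dB.

10.1 dB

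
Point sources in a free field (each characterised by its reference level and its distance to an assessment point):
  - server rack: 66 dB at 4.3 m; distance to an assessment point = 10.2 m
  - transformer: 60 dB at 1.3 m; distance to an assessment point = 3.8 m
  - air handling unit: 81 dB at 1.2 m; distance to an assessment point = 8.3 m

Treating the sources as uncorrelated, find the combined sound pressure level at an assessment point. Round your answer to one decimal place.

Apply inverse-square spreading to bring every level to the receiver, then sum 10^(L/10).
server rack: 66 − 20·log₁₀(10.2/4.3) = 66 − 7.50 = 58.50 dB.
transformer: 60 − 20·log₁₀(3.8/1.3) = 60 − 9.32 = 50.68 dB.
air handling unit: 81 − 20·log₁₀(8.3/1.2) = 81 − 16.80 = 64.20 dB.
Σ 10^(L/10) = 3.456e+06 → L_total = 10·log₁₀(3.456e+06) = 65.39 dB.

65.4 dB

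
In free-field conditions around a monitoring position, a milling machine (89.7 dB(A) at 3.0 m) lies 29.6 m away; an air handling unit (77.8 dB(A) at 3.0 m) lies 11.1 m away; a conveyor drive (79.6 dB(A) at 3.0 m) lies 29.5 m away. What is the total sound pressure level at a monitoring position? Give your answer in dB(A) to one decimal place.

71.7 dB(A)

First find each source's level at the receiver (point-source: −20·log₁₀(r/r_ref)), then combine on an intensity basis.
milling machine: 89.7 − 20·log₁₀(29.6/3.0) = 89.7 − 19.88 = 69.82 dB(A).
air handling unit: 77.8 − 20·log₁₀(11.1/3.0) = 77.8 − 11.36 = 66.44 dB(A).
conveyor drive: 79.6 − 20·log₁₀(29.5/3.0) = 79.6 − 19.85 = 59.75 dB(A).
Σ 10^(L/10) = 1.493e+07 → L_total = 10·log₁₀(1.493e+07) = 71.74 dB(A).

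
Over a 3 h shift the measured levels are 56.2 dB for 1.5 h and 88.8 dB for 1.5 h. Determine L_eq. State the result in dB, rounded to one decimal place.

85.8 dB

Weight each interval's intensity by its duration and average over T = 3 h:
Σ tᵢ·10^(Lᵢ/10) = 1.5·10^(56.2/10) + 1.5·10^(88.8/10) = 1.138e+09.
L_eq = 10·log₁₀(1.138e+09/3) = 85.79 dB.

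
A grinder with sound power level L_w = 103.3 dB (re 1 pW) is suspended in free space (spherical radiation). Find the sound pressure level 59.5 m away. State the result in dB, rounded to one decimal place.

Free-field spherical radiation: L_p = L_w − 10·log₁₀(4π·r²), r = 59.5 m.
4π·r² = 4.449e+04 m², 10·log₁₀ of that is 46.482 dB.
L_p = 103.3 − 46.482 = 56.82 dB.

56.8 dB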